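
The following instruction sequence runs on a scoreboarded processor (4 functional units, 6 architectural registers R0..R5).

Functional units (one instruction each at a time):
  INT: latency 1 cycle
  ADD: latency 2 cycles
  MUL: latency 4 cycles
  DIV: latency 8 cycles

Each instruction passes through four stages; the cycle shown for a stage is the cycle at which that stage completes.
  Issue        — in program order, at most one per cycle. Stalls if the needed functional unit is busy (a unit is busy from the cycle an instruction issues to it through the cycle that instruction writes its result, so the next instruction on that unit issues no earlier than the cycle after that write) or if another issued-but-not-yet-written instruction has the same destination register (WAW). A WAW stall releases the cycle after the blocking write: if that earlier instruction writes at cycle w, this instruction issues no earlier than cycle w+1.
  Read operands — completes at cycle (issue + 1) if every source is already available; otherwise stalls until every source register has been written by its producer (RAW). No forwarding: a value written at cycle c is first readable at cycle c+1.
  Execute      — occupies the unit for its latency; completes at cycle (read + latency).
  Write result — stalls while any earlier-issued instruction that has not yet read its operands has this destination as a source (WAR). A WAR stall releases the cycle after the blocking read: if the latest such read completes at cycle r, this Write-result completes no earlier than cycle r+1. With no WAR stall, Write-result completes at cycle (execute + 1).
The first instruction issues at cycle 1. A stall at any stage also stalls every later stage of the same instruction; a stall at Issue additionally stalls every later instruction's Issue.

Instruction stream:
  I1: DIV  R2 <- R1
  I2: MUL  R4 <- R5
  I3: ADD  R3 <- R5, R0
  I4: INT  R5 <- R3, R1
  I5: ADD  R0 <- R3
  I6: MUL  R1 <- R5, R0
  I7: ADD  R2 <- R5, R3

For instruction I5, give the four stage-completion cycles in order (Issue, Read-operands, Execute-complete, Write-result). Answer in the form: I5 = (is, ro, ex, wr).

c1: I1 dispatched to DIV
c2: I1 operands ready | I2 dispatched to MUL
c3: I2 operands ready | I3 dispatched to ADD
c4: I3 operands ready | I4 dispatched to INT
c6: I3 complete
c7: I2 complete | R3←I3
c8: R4←I2 | I4 operands ready | I5 dispatched to ADD
c9: I4 complete | I5 operands ready | I6 dispatched to MUL
c10: I1 complete | R5←I4
c11: R2←I1 | I5 complete
c12: R0←I5
c13: I6 operands ready | I7 dispatched to ADD
c14: I7 operands ready
c16: I7 complete
c17: I6 complete | R2←I7
c18: R1←I6

I5 = (8, 9, 11, 12)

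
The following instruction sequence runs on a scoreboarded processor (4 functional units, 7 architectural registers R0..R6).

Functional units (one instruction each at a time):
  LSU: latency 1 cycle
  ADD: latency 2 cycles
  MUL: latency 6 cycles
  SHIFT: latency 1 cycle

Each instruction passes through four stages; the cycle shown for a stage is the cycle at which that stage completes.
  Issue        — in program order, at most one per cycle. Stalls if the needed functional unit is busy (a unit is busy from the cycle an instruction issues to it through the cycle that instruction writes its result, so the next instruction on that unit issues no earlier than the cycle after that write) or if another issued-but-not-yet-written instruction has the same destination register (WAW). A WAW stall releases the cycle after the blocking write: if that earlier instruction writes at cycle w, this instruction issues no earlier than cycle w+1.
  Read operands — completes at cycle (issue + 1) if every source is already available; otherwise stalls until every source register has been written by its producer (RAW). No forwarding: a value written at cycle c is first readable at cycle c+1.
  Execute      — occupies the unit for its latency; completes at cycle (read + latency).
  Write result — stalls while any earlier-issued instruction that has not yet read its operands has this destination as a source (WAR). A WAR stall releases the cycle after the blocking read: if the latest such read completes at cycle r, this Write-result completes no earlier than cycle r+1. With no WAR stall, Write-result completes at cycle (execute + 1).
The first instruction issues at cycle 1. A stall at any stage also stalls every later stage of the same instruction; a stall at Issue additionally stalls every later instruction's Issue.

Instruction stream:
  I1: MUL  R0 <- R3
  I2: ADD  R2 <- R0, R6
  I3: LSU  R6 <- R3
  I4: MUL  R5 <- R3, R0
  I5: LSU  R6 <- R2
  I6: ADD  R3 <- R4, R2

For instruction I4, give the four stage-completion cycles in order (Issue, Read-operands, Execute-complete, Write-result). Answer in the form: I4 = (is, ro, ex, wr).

I4 = (10, 11, 17, 18)

[1] issue I1 (MUL)
[2] I1 read-ops | issue I2 (ADD)
[3] issue I3 (LSU)
[4] I3 read-ops
[5] I3 finished on LSU
[8] I1 finished on MUL
[9] I1→R0
[10] I2 read-ops | issue I4 (MUL)
[11] I3→R6 | I4 read-ops
[12] I2 finished on ADD | issue I5 (LSU)
[13] I2→R2
[14] I5 read-ops | issue I6 (ADD)
[15] I5 finished on LSU | I6 read-ops
[16] I5→R6
[17] I4 finished on MUL | I6 finished on ADD
[18] I4→R5 | I6→R3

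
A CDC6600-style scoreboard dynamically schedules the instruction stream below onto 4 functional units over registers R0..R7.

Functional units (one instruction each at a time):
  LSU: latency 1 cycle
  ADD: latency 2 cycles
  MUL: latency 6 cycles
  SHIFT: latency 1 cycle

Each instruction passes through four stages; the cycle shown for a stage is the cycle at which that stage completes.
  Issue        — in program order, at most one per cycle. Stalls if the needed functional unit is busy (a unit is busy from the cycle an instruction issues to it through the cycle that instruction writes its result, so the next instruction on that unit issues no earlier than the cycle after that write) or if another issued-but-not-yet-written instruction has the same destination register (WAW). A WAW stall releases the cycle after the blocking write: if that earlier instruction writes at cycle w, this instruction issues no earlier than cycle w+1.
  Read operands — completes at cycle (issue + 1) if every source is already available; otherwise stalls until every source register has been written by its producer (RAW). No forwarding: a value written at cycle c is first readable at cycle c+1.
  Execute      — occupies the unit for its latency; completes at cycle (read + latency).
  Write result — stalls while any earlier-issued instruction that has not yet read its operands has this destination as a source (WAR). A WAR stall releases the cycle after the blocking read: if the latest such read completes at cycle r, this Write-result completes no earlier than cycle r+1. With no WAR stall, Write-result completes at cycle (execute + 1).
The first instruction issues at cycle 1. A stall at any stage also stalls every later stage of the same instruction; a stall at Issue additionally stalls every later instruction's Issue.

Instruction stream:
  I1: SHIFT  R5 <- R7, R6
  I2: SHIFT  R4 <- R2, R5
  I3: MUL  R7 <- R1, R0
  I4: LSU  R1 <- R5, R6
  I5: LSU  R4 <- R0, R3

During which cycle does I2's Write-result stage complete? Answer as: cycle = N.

I1 -> (1, 2, 3, 4)
I2 -> (5, 6, 7, 8)  // struct: SHIFT busy until I1 writes@4
I3 -> (6, 7, 13, 14)
I4 -> (7, 8, 9, 10)
I5 -> (11, 12, 13, 14)  // struct: LSU busy until I4 writes@10

cycle = 8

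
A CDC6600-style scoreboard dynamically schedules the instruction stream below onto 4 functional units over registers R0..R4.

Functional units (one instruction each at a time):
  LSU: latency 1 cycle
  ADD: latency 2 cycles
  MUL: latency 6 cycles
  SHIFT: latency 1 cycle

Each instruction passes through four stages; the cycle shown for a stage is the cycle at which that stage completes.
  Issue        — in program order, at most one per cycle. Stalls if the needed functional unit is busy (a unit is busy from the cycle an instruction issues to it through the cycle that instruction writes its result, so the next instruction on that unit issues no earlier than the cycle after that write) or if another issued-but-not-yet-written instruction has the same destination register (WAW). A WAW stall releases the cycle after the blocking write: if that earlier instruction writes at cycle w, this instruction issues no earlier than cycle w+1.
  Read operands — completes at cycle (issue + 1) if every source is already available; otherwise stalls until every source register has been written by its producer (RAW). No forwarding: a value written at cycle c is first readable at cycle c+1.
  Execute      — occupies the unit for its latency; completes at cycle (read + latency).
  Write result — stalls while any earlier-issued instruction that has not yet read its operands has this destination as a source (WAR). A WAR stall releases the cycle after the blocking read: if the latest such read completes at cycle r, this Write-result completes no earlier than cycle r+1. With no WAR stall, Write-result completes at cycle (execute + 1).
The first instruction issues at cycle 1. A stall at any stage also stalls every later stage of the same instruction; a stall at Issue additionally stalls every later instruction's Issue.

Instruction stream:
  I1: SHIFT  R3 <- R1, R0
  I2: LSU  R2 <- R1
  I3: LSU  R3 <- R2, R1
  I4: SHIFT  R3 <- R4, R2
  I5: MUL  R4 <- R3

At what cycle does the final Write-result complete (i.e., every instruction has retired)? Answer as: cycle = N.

cycle = 21

t=1  I1 dispatched to SHIFT
t=2  I1 operands ready; I2 dispatched to LSU
t=3  I1 complete; I2 operands ready
t=4  R3←I1; I2 complete
t=5  R2←I2
t=6  I3 dispatched to LSU
t=7  I3 operands ready
t=8  I3 complete
t=9  R3←I3
t=10  I4 dispatched to SHIFT
t=11  I4 operands ready; I5 dispatched to MUL
t=12  I4 complete
t=13  R3←I4
t=14  I5 operands ready
t=20  I5 complete
t=21  R4←I5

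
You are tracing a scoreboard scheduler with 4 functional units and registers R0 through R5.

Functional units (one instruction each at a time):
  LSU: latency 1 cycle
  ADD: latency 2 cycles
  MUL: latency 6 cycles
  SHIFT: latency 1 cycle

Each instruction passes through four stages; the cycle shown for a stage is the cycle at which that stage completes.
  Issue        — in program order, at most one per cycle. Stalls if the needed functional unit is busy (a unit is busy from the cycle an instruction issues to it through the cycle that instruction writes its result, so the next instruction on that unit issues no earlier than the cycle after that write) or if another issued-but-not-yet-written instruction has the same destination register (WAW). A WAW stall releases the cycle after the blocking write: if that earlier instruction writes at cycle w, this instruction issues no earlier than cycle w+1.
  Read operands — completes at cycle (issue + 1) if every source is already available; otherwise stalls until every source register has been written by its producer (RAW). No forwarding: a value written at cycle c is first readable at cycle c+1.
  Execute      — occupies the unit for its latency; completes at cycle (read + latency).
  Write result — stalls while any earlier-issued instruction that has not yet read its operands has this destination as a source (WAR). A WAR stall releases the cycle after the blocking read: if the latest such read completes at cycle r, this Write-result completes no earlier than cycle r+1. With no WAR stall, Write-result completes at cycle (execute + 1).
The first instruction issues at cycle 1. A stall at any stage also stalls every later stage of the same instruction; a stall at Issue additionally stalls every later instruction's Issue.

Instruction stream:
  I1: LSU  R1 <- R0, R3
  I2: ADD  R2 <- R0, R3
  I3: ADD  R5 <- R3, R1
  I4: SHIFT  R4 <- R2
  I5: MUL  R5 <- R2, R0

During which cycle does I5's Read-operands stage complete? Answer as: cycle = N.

[1] I1→LSU
[2] I1 RO; I2→ADD
[3] I1 EX; I2 RO
[4] I1 WR R1
[5] I2 EX
[6] I2 WR R2
[7] I3→ADD
[8] I3 RO; I4→SHIFT
[9] I4 RO
[10] I3 EX; I4 EX
[11] I3 WR R5; I4 WR R4
[12] I5→MUL
[13] I5 RO
[19] I5 EX
[20] I5 WR R5

cycle = 13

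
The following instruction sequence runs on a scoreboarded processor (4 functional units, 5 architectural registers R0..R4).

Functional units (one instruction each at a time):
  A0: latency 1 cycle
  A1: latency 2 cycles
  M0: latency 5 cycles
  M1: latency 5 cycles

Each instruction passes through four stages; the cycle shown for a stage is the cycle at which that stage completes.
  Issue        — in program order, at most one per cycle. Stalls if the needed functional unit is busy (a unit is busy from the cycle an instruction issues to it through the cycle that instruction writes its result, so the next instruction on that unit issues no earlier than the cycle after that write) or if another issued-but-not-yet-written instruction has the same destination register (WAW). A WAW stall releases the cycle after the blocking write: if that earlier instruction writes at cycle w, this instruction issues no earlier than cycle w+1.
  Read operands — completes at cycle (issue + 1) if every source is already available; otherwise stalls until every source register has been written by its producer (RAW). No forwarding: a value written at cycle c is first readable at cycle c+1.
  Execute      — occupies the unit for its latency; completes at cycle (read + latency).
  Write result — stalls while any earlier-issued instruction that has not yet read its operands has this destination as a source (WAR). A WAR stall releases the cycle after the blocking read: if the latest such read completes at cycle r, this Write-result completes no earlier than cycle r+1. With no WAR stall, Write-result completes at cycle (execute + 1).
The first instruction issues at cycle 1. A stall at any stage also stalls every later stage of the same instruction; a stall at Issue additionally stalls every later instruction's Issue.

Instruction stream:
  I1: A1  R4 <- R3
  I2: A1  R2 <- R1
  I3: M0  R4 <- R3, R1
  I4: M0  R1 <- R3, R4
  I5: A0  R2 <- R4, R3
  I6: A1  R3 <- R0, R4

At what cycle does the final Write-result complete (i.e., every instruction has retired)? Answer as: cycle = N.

cycle = 22

cycle 1: I1 dispatched to A1
cycle 2: I1 operands ready
cycle 4: I1 complete
cycle 5: R4←I1
cycle 6: I2 dispatched to A1
cycle 7: I2 operands ready · I3 dispatched to M0
cycle 8: I3 operands ready
cycle 9: I2 complete
cycle 10: R2←I2
cycle 13: I3 complete
cycle 14: R4←I3
cycle 15: I4 dispatched to M0
cycle 16: I4 operands ready · I5 dispatched to A0
cycle 17: I5 operands ready · I6 dispatched to A1
cycle 18: I5 complete · I6 operands ready
cycle 19: R2←I5
cycle 20: I6 complete
cycle 21: I4 complete · R3←I6
cycle 22: R1←I4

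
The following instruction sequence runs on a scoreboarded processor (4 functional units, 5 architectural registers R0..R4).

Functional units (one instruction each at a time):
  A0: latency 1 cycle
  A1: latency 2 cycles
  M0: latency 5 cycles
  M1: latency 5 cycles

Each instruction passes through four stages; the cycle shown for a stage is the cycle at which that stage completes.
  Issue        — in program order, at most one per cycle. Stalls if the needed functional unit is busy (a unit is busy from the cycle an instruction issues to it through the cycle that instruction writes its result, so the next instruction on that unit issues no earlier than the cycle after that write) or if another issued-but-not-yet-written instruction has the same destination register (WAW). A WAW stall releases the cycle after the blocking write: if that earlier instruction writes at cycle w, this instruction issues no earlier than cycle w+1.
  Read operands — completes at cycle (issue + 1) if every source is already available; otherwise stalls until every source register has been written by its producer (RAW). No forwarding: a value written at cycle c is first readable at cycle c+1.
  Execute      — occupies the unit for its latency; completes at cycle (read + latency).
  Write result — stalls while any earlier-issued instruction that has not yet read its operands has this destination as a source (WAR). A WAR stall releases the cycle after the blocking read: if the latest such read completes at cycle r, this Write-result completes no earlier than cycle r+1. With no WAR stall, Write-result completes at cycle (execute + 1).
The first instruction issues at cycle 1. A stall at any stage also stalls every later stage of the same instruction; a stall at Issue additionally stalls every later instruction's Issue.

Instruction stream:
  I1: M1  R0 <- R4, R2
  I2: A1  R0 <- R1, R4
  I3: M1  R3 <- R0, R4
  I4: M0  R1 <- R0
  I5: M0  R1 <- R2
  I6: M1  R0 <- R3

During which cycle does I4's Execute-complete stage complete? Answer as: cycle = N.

cycle = 19

  I1 | 1 | 2 | 7 | 8
  I2 | 9 | 10 | 12 | 13   WAW R0: wait I1 write@8
  I3 | 10 | 14 | 19 | 20   RAW R0: wait I2 write@13
  I4 | 11 | 14 | 19 | 20   RAW R0: wait I2 write@13
  I5 | 21 | 22 | 27 | 28   struct: M0 busy until I4 writes@20
  I6 | 22 | 23 | 28 | 29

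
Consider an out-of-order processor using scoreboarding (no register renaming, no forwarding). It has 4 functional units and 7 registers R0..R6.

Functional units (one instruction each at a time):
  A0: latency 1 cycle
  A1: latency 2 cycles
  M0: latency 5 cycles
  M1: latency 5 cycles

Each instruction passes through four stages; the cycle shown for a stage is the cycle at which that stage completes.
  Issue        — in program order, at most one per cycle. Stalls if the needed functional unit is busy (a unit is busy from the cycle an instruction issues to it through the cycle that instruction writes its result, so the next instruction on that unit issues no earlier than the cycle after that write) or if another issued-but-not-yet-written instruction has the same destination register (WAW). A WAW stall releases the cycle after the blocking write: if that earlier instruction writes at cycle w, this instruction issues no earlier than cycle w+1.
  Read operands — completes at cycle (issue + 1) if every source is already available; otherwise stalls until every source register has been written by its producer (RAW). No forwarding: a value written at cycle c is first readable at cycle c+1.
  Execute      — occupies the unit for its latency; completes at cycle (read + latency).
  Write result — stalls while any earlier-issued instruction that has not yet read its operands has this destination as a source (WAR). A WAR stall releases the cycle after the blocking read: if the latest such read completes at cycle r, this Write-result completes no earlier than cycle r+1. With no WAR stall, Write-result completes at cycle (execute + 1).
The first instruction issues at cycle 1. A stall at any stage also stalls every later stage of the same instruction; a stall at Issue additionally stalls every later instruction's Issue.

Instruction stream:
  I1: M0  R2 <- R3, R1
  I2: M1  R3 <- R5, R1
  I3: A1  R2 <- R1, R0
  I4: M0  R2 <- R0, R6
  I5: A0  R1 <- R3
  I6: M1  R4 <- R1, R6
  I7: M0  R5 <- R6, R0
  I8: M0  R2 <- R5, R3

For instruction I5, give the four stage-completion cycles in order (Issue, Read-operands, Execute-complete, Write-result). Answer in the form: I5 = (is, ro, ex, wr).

I5 = (15, 16, 17, 18)

[1] I1→M0
[2] I1 RO · I2→M1
[3] I2 RO
[7] I1 EX
[8] I1 WR R2 · I2 EX
[9] I2 WR R3 · I3→A1
[10] I3 RO
[12] I3 EX
[13] I3 WR R2
[14] I4→M0
[15] I4 RO · I5→A0
[16] I5 RO · I6→M1
[17] I5 EX
[18] I5 WR R1
[19] I6 RO
[20] I4 EX
[21] I4 WR R2
[22] I7→M0
[23] I7 RO
[24] I6 EX
[25] I6 WR R4
[28] I7 EX
[29] I7 WR R5
[30] I8→M0
[31] I8 RO
[36] I8 EX
[37] I8 WR R2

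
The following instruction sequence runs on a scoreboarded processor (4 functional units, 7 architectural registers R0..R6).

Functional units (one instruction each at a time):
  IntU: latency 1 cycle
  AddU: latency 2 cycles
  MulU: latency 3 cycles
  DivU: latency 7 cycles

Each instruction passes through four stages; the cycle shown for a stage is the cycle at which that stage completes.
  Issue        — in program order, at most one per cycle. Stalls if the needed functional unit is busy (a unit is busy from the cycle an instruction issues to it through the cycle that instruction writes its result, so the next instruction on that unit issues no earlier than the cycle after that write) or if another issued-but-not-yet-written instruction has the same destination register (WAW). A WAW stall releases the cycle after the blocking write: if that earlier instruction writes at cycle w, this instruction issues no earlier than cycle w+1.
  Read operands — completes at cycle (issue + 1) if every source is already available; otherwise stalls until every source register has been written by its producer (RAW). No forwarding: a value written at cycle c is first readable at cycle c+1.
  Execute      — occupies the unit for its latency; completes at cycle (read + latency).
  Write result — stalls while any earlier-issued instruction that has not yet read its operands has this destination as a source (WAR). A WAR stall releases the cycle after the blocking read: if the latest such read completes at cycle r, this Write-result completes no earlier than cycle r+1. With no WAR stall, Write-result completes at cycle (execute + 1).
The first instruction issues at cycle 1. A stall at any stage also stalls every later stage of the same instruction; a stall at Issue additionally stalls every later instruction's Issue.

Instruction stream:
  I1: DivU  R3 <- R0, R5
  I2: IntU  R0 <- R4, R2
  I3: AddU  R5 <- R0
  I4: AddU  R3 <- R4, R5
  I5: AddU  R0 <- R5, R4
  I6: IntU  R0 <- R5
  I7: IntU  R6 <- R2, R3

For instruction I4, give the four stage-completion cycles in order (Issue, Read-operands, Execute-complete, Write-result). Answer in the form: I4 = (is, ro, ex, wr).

I4 = (11, 12, 14, 15)

1) issue 1, read 2, done 9, write 10
2) issue 2, read 3, done 4, write 5
3) issue 3, read 6, done 8, write 9  <RAW R0: wait I2 write@5>
4) issue 11, read 12, done 14, write 15  <WAW R3: wait I1 write@10>
5) issue 16, read 17, done 19, write 20  <struct: AddU busy until I4 writes@15>
6) issue 21, read 22, done 23, write 24  <WAW R0: wait I5 write@20>
7) issue 25, read 26, done 27, write 28  <struct: IntU busy until I6 writes@24>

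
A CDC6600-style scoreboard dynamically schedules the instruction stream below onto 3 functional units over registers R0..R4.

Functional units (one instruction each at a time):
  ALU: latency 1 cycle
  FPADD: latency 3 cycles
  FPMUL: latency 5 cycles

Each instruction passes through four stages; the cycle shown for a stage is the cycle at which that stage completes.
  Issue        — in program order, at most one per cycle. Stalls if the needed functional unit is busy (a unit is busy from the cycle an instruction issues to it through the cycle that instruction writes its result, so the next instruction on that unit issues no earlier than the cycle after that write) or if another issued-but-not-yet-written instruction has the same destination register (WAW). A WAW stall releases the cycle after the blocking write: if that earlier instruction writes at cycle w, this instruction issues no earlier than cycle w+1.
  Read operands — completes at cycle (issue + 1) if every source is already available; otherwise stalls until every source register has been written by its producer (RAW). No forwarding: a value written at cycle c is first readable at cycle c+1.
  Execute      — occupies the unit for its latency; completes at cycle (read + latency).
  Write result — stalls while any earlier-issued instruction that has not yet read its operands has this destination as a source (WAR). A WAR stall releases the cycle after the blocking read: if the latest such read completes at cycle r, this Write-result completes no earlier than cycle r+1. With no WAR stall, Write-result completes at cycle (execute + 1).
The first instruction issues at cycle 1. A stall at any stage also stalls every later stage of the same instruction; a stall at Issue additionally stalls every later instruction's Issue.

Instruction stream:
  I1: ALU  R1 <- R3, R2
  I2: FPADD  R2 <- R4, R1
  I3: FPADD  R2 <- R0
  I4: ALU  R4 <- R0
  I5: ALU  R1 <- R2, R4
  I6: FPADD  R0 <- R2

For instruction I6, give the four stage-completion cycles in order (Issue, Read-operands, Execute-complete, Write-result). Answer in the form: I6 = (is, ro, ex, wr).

[I1] 1/2/3/4
[I2] 2/5/8/9  (RAW R1: wait I1 write@4)
[I3] 10/11/14/15  (struct: FPADD busy until I2 writes@9)
[I4] 11/12/13/14
[I5] 15/16/17/18  (struct: ALU busy until I4 writes@14)
[I6] 16/17/20/21

I6 = (16, 17, 20, 21)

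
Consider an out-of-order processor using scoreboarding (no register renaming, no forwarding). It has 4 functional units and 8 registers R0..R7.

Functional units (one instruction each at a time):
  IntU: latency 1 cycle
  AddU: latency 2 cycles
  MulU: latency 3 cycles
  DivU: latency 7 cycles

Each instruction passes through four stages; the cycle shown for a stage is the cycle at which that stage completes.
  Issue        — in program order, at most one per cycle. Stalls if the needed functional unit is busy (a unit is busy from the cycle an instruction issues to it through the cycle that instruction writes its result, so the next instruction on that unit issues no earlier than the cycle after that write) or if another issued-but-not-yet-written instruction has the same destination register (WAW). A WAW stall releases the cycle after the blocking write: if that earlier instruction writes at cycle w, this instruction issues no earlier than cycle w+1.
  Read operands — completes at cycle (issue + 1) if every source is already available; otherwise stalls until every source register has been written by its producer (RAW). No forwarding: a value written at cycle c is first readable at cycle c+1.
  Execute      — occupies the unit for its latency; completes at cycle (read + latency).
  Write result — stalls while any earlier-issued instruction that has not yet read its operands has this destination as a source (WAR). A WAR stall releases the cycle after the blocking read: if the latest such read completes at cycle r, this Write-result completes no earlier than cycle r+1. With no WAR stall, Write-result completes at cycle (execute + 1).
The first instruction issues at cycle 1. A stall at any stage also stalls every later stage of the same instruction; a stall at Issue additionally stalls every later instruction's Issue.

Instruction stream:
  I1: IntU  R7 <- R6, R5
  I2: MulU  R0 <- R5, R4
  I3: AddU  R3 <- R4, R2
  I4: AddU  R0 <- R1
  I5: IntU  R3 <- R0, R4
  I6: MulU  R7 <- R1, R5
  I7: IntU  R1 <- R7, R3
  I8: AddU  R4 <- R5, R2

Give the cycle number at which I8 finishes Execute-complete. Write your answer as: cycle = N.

[1] I1 dispatched to IntU
[2] I1 operands ready, I2 dispatched to MulU
[3] I1 complete, I2 operands ready, I3 dispatched to AddU
[4] R7←I1, I3 operands ready
[6] I2 complete, I3 complete
[7] R0←I2, R3←I3
[8] I4 dispatched to AddU
[9] I4 operands ready, I5 dispatched to IntU
[10] I6 dispatched to MulU
[11] I4 complete, I6 operands ready
[12] R0←I4
[13] I5 operands ready
[14] I5 complete, I6 complete
[15] R3←I5, R7←I6
[16] I7 dispatched to IntU
[17] I7 operands ready, I8 dispatched to AddU
[18] I7 complete, I8 operands ready
[19] R1←I7
[20] I8 complete
[21] R4←I8

cycle = 20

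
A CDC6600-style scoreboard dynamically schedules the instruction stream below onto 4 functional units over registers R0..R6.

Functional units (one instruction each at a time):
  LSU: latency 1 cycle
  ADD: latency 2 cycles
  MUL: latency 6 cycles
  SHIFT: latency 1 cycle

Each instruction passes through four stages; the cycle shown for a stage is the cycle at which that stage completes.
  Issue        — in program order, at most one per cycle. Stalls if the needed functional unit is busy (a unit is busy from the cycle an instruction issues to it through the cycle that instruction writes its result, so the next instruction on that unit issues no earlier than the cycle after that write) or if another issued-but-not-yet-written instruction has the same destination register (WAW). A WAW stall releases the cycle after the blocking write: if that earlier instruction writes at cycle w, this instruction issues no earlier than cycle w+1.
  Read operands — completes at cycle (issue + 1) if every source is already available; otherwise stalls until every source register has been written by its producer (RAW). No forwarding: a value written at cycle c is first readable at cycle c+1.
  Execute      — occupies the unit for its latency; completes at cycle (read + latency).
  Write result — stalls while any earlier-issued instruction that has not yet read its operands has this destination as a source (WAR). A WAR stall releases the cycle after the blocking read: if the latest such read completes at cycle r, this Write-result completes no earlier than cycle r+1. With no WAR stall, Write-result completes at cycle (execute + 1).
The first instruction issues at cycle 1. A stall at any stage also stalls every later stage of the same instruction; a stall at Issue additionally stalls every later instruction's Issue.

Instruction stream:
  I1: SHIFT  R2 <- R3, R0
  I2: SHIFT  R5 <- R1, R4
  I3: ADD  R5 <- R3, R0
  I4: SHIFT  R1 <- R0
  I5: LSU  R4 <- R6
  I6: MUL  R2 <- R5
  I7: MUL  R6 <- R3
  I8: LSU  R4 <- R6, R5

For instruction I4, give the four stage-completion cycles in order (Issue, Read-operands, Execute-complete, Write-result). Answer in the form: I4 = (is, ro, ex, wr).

I4 = (10, 11, 12, 13)

1) issue 1, read 2, done 3, write 4
2) issue 5, read 6, done 7, write 8  <struct: SHIFT busy until I1 writes@4>
3) issue 9, read 10, done 12, write 13  <WAW R5: wait I2 write@8>
4) issue 10, read 11, done 12, write 13
5) issue 11, read 12, done 13, write 14
6) issue 12, read 14, done 20, write 21  <RAW R5: wait I3 write@13>
7) issue 22, read 23, done 29, write 30  <struct: MUL busy until I6 writes@21>
8) issue 23, read 31, done 32, write 33  <RAW R6: wait I7 write@30>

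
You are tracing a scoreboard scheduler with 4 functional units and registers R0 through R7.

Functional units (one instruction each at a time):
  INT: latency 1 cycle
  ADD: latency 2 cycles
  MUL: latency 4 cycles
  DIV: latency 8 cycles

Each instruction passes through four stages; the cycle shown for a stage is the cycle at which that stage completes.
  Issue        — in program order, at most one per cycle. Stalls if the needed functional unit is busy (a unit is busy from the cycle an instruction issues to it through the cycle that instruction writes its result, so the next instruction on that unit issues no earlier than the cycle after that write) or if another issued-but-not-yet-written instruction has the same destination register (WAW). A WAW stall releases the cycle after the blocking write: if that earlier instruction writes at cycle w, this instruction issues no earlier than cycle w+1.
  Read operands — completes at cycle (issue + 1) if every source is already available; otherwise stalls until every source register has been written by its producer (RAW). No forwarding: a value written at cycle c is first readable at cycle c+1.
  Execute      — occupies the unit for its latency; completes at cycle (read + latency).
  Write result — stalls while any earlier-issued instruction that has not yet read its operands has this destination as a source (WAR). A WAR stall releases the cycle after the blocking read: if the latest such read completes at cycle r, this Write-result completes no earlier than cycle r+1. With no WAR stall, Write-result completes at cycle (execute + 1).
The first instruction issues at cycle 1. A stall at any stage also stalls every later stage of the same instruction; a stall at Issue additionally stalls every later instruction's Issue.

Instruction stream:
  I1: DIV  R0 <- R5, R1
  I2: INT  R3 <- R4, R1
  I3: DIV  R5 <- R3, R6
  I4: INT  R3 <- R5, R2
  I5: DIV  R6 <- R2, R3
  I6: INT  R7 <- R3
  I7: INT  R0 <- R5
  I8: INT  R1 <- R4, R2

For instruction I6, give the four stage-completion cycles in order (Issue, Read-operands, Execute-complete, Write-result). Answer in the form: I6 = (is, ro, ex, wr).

I6 = (26, 27, 28, 29)

[I1] 1/2/10/11
[I2] 2/3/4/5
[I3] 12/13/21/22  (struct: DIV busy until I1 writes@11)
[I4] 13/23/24/25  (RAW R5: wait I3 write@22)
[I5] 23/26/34/35  (struct: DIV busy until I3 writes@22; RAW R3: wait I4 write@25)
[I6] 26/27/28/29  (struct: INT busy until I4 writes@25)
[I7] 30/31/32/33  (struct: INT busy until I6 writes@29)
[I8] 34/35/36/37  (struct: INT busy until I7 writes@33)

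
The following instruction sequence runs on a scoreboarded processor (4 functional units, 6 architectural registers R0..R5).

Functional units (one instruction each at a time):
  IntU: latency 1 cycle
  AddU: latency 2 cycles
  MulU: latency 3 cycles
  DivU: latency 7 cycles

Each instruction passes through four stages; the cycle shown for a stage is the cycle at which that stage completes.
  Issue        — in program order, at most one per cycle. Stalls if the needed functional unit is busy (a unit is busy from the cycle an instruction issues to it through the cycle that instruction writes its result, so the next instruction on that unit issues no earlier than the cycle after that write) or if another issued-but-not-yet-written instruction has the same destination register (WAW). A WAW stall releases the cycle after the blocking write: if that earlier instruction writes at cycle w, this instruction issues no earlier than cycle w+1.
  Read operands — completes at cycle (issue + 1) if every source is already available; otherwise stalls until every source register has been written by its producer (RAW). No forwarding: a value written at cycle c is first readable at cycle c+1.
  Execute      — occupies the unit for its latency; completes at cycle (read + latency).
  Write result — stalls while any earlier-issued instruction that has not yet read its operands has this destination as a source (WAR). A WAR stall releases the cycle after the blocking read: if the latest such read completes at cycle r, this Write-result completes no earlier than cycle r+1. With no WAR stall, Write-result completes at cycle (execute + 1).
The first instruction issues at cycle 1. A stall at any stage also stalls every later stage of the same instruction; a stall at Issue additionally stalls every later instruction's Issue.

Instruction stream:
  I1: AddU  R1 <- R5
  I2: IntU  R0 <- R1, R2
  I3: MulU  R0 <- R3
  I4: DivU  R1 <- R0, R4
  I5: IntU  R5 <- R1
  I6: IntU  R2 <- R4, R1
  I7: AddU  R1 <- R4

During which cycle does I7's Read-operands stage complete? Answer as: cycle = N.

cycle = 29

[1] issue I1 (AddU)
[2] I1 read-ops, issue I2 (IntU)
[4] I1 finished on AddU
[5] I1→R1
[6] I2 read-ops
[7] I2 finished on IntU
[8] I2→R0
[9] issue I3 (MulU)
[10] I3 read-ops, issue I4 (DivU)
[11] issue I5 (IntU)
[13] I3 finished on MulU
[14] I3→R0
[15] I4 read-ops
[22] I4 finished on DivU
[23] I4→R1
[24] I5 read-ops
[25] I5 finished on IntU
[26] I5→R5
[27] issue I6 (IntU)
[28] I6 read-ops, issue I7 (AddU)
[29] I6 finished on IntU, I7 read-ops
[30] I6→R2
[31] I7 finished on AddU
[32] I7→R1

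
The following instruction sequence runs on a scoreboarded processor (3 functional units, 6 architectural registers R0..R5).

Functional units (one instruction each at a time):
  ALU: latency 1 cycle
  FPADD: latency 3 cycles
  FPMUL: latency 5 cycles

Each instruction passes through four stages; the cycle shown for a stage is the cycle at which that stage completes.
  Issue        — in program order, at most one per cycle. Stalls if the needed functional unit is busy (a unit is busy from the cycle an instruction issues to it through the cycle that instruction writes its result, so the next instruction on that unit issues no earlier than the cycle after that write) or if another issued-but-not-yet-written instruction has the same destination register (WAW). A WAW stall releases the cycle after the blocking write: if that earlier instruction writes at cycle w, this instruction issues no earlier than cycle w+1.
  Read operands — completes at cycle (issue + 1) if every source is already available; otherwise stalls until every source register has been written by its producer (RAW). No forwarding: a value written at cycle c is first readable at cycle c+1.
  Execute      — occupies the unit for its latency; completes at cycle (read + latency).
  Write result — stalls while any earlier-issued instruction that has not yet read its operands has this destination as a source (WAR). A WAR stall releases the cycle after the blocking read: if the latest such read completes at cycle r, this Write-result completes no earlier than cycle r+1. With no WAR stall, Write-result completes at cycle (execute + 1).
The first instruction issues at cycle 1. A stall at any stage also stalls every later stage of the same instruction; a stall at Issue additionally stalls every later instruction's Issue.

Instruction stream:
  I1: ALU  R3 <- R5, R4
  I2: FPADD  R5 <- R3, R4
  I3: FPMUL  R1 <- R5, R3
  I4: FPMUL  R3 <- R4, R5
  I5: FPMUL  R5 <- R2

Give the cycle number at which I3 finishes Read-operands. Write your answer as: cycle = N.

cycle = 10

[1] issue I1 (ALU)
[2] I1 read-ops; issue I2 (FPADD)
[3] I1 finished on ALU; issue I3 (FPMUL)
[4] I1→R3
[5] I2 read-ops
[8] I2 finished on FPADD
[9] I2→R5
[10] I3 read-ops
[15] I3 finished on FPMUL
[16] I3→R1
[17] issue I4 (FPMUL)
[18] I4 read-ops
[23] I4 finished on FPMUL
[24] I4→R3
[25] issue I5 (FPMUL)
[26] I5 read-ops
[31] I5 finished on FPMUL
[32] I5→R5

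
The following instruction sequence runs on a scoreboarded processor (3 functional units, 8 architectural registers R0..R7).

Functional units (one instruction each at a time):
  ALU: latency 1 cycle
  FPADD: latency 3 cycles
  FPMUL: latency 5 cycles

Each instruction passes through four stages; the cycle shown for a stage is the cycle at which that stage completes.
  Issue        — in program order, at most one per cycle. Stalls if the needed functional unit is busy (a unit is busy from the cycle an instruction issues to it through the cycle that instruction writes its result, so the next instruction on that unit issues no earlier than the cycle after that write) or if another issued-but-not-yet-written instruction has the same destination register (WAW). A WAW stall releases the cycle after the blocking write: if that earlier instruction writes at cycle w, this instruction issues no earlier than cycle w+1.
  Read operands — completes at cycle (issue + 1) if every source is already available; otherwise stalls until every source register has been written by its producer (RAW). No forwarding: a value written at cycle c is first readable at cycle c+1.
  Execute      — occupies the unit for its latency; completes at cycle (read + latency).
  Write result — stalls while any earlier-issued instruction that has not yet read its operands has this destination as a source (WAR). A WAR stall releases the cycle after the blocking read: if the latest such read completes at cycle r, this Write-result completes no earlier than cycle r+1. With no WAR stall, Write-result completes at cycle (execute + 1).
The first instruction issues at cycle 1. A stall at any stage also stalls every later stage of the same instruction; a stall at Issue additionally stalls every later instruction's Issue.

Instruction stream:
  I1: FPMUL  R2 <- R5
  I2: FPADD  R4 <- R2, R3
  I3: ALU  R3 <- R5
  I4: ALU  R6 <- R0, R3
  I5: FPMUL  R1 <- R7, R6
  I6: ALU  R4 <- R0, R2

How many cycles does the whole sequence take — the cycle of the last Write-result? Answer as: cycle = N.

c1: I1 issues→FPMUL
c2: I1 reads · I2 issues→FPADD
c3: I3 issues→ALU
c4: I3 reads
c5: I3 exec-done
c7: I1 exec-done
c8: I1 writes R2
c9: I2 reads
c10: I3 writes R3
c11: I4 issues→ALU
c12: I2 exec-done · I4 reads · I5 issues→FPMUL
c13: I2 writes R4 · I4 exec-done
c14: I4 writes R6
c15: I5 reads · I6 issues→ALU
c16: I6 reads
c17: I6 exec-done
c18: I6 writes R4
c20: I5 exec-done
c21: I5 writes R1

cycle = 21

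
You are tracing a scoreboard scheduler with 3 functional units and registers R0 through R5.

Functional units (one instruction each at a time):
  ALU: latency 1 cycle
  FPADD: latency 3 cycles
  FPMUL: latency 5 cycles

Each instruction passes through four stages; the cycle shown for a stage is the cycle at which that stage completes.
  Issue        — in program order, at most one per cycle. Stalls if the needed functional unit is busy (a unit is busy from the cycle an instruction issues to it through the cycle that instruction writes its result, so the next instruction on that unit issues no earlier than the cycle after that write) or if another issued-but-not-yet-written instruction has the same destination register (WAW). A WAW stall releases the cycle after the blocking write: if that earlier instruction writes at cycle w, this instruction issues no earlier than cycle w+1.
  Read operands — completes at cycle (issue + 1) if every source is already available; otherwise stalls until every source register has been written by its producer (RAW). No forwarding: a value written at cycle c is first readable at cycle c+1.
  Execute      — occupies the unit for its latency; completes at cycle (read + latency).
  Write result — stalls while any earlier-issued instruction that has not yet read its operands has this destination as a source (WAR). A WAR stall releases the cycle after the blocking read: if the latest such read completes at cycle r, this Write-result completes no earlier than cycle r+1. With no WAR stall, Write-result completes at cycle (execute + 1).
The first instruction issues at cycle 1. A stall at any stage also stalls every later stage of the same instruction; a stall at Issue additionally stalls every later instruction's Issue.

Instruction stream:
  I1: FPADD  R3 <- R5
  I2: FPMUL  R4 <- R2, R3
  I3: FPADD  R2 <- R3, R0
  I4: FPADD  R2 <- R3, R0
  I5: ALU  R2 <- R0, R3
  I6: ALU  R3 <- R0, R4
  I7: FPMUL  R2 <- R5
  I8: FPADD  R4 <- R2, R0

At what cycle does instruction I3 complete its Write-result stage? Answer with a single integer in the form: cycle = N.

  I1 | 1 | 2 | 5 | 6
  I2 | 2 | 7 | 12 | 13   RAW R3: wait I1 write@6
  I3 | 7 | 8 | 11 | 12   struct: FPADD busy until I1 writes@6
  I4 | 13 | 14 | 17 | 18   struct: FPADD busy until I3 writes@12
  I5 | 19 | 20 | 21 | 22   WAW R2: wait I4 write@18
  I6 | 23 | 24 | 25 | 26   struct: ALU busy until I5 writes@22
  I7 | 24 | 25 | 30 | 31
  I8 | 25 | 32 | 35 | 36   RAW R2: wait I7 write@31

cycle = 12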